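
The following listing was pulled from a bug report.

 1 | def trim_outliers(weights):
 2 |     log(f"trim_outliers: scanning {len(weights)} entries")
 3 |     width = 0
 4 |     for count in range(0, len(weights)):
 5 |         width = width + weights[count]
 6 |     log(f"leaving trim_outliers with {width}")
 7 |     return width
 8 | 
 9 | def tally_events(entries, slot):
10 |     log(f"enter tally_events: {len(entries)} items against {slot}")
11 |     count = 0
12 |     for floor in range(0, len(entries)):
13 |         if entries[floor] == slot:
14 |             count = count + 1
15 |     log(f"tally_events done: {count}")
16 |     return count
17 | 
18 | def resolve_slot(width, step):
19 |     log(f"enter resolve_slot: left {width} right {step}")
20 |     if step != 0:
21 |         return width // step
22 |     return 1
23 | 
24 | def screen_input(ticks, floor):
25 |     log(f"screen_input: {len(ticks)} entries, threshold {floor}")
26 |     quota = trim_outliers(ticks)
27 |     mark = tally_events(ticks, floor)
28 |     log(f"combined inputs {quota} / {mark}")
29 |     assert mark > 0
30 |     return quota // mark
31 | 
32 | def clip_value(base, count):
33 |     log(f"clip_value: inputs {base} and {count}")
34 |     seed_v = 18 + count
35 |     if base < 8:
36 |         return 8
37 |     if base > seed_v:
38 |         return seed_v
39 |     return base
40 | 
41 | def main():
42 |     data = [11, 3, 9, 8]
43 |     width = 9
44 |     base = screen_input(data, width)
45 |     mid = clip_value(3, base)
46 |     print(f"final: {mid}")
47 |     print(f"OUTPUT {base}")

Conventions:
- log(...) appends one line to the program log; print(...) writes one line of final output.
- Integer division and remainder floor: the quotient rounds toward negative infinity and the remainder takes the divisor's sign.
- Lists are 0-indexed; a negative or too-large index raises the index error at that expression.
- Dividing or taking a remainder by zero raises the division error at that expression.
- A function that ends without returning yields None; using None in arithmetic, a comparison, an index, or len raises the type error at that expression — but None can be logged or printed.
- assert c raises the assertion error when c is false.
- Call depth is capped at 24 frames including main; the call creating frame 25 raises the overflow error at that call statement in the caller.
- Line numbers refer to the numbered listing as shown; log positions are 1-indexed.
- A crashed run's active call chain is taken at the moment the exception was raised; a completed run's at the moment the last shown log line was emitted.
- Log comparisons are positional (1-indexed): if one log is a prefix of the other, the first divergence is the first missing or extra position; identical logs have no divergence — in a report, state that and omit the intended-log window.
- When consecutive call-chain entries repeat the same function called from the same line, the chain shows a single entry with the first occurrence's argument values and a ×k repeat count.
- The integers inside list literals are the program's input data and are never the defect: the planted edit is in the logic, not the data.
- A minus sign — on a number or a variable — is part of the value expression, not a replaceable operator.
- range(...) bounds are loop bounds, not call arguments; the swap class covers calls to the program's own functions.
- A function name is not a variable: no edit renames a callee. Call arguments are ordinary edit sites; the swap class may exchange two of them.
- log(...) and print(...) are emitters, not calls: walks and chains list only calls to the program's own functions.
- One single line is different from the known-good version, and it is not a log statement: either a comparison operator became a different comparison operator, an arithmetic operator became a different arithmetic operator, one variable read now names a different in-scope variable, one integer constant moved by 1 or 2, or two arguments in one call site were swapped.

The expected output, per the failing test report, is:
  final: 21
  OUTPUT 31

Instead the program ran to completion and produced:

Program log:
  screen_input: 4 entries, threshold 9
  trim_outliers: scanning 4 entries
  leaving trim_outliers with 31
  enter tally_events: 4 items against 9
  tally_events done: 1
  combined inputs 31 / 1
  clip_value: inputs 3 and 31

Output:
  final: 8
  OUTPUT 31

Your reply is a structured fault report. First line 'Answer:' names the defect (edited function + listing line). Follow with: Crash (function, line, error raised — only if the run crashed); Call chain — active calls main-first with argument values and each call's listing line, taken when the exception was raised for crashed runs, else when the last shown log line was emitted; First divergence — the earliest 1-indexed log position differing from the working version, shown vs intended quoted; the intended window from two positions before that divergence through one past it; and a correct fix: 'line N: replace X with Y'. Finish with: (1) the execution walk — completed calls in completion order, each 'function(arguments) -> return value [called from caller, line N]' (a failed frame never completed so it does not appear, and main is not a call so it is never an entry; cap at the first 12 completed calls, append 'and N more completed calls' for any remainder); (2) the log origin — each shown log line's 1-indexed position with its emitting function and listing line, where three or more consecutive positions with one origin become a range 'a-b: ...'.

Answer: the defect is in main at line 45.
Key fact: Log line 7 is where behavior first shows: 'clip_value: inputs 3 and 31' appears instead of 'clip_value: inputs 31 and 3'.
Call chain: main -> clip_value(3, 31) (called at line 45).
First divergence: at position 7 the run shows 'clip_value: inputs 3 and 31' where the working version logs 'clip_value: inputs 31 and 3'.
Intended log window:
  5: tally_events done: 1
  6: combined inputs 31 / 1
  7: clip_value: inputs 31 and 3
Execution walk:
  trim_outliers([11, 3, 9, 8]) -> 31  [called from screen_input, line 26]
  tally_events([11, 3, 9, 8], 9) -> 1  [called from screen_input, line 27]
  screen_input([11, 3, 9, 8], 9) -> 31  [called from main, line 44]
  clip_value(3, 31) -> 8  [called from main, line 45]
Origin of each log line:
  1 — screen_input, line 25
  2 — trim_outliers, line 2
  3 — trim_outliers, line 6
  4 — tally_events, line 10
  5 — tally_events, line 15
  6 — screen_input, line 28
  7 — clip_value, line 33
A correct fix: line 45: replace `clip_value(3, base)` with `clip_value(base, 3)`.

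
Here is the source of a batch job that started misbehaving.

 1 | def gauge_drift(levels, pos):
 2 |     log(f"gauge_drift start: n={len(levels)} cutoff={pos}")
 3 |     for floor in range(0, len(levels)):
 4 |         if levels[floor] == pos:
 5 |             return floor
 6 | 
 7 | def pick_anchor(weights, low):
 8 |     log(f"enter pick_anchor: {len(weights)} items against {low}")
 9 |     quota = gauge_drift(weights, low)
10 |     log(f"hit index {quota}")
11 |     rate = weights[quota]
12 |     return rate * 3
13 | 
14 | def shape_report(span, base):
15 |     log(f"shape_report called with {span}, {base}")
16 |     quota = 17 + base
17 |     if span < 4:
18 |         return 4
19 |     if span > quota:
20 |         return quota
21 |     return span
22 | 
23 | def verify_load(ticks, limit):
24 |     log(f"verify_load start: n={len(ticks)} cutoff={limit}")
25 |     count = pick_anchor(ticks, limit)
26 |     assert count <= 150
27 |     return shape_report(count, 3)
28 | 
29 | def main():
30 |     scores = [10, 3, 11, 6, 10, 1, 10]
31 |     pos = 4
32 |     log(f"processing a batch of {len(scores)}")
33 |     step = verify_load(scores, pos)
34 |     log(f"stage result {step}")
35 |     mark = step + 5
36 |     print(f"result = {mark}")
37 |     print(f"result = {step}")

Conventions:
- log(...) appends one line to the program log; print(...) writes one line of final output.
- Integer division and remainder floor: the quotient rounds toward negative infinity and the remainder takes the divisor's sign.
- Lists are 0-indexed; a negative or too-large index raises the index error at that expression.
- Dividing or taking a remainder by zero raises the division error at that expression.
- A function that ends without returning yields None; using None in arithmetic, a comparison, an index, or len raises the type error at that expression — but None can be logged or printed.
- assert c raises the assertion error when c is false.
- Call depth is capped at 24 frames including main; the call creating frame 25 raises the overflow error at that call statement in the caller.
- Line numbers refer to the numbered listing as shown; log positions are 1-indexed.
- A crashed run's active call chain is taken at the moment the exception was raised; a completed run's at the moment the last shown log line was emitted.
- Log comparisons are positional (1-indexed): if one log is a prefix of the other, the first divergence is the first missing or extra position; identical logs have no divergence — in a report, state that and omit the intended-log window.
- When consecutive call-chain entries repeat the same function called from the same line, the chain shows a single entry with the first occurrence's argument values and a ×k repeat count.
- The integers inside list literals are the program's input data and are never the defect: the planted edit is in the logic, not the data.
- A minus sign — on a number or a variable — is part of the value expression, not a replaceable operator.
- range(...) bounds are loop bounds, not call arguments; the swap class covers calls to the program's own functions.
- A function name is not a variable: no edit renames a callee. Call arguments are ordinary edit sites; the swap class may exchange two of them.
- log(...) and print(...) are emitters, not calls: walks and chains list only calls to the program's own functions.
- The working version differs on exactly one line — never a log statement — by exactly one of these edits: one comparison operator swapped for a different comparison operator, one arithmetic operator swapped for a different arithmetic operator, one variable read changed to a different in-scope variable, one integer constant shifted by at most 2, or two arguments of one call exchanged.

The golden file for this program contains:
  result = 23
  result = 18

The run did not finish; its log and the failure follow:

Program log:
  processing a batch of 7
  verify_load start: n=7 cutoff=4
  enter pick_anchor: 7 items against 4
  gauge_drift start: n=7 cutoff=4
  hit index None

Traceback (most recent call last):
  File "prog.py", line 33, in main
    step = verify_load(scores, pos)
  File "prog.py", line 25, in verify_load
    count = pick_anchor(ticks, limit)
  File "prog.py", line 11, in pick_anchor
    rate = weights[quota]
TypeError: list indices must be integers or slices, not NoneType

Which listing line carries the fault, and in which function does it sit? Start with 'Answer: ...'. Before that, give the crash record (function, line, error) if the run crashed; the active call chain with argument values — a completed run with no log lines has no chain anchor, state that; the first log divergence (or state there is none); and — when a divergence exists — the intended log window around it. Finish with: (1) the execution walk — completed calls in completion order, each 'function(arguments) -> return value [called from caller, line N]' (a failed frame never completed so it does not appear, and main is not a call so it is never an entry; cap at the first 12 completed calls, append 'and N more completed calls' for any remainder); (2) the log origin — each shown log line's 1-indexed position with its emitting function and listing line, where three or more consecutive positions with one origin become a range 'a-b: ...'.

Answer: the defect is in main at line 31.
The tell: Everything matches until log position 2, which reads 'verify_load start: n=7 cutoff=4' in place of 'verify_load start: n=7 cutoff=6'.
Crash: pick_anchor, line 11, TypeError.
Call chain: main -> verify_load([10, 3, 11, 6, 10, 1, 10], 4) (called at line 33) -> pick_anchor([10, 3, 11, 6, 10, 1, 10], 4) (called at line 25).
First divergence: at position 2 the run shows 'verify_load start: n=7 cutoff=4' where the working version logs 'verify_load start: n=7 cutoff=6'.
Intended log window:
  1: processing a batch of 7
  2: verify_load start: n=7 cutoff=6
  3: enter pick_anchor: 7 items against 6
Execution walk:
  gauge_drift([10, 3, 11, 6, 10, 1, 10], 4) -> None  [called from pick_anchor, line 9]
Log line origins:
  1: emitted by main (line 32)
  2: emitted by verify_load (line 24)
  3: emitted by pick_anchor (line 8)
  4: emitted by gauge_drift (line 2)
  5: emitted by pick_anchor (line 10)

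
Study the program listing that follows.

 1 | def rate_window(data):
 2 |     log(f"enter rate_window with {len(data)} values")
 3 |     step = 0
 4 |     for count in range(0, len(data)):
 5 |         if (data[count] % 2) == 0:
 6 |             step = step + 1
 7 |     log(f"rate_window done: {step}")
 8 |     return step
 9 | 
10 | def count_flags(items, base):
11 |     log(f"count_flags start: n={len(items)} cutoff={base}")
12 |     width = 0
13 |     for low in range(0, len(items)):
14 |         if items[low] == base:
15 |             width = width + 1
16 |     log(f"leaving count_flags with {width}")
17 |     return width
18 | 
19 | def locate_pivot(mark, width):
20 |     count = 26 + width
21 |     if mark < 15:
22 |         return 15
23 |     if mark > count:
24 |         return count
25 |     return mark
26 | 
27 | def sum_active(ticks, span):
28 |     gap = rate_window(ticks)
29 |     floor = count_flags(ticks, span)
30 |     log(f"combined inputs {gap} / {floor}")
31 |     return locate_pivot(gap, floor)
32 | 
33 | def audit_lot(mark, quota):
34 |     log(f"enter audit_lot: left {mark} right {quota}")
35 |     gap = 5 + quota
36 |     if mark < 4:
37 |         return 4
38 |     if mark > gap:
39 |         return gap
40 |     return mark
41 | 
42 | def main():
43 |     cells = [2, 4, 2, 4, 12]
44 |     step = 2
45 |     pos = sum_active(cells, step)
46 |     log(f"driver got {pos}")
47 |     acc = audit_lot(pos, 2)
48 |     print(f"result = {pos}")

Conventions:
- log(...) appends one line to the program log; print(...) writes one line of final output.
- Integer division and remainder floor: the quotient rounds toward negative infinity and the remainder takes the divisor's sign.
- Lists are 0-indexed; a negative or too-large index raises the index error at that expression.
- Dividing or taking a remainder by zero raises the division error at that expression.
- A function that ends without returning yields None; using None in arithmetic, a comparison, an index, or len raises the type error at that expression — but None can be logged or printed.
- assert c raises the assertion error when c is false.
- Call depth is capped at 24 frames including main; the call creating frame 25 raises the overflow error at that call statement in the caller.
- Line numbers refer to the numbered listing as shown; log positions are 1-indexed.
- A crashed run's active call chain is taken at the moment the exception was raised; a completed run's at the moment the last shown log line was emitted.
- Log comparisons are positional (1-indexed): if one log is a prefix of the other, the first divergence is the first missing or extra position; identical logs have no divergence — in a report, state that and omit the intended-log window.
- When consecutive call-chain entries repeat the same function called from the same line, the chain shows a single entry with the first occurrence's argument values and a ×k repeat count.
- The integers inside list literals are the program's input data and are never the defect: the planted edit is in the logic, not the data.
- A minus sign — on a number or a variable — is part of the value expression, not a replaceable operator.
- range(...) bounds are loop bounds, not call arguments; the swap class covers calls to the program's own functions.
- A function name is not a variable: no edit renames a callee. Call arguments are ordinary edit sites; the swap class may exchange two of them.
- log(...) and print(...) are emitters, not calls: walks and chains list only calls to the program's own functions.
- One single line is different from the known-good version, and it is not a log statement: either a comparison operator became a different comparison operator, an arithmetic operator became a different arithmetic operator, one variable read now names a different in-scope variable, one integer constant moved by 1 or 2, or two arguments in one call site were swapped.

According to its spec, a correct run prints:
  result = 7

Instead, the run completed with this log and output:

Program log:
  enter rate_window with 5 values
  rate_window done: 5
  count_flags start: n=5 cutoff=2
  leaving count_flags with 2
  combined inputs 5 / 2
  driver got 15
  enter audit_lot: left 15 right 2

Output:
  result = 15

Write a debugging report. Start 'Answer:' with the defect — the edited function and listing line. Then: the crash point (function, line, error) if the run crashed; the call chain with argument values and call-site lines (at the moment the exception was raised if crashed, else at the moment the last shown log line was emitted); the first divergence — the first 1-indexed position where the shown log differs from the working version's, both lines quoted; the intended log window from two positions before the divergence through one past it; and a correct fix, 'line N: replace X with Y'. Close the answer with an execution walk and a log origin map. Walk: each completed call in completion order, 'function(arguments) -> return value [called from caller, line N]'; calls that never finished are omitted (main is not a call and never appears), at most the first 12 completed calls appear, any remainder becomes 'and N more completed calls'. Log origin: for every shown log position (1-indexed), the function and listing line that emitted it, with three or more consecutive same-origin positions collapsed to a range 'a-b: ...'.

Answer: the defect is in main at line 48.
The tell: The logs agree in full; only the final output differs.
Call chain: main -> audit_lot(15, 2) (called at line 47).
First divergence: none (the log streams are identical).
Execution walk:
  rate_window([2, 4, 2, 4, 12]) -> 5  [called from sum_active, line 28]
  count_flags([2, 4, 2, 4, 12], 2) -> 2  [called from sum_active, line 29]
  locate_pivot(5, 2) -> 15  [called from sum_active, line 31]
  sum_active([2, 4, 2, 4, 12], 2) -> 15  [called from main, line 45]
  audit_lot(15, 2) -> 7  [called from main, line 47]
Log origins:
  1: emitted by rate_window (line 2)
  2: emitted by rate_window (line 7)
  3: emitted by count_flags (line 11)
  4: emitted by count_flags (line 16)
  5: emitted by sum_active (line 30)
  6: emitted by main (line 46)
  7: emitted by audit_lot (line 34)
A correct fix: line 48: replace `pos` with `acc`.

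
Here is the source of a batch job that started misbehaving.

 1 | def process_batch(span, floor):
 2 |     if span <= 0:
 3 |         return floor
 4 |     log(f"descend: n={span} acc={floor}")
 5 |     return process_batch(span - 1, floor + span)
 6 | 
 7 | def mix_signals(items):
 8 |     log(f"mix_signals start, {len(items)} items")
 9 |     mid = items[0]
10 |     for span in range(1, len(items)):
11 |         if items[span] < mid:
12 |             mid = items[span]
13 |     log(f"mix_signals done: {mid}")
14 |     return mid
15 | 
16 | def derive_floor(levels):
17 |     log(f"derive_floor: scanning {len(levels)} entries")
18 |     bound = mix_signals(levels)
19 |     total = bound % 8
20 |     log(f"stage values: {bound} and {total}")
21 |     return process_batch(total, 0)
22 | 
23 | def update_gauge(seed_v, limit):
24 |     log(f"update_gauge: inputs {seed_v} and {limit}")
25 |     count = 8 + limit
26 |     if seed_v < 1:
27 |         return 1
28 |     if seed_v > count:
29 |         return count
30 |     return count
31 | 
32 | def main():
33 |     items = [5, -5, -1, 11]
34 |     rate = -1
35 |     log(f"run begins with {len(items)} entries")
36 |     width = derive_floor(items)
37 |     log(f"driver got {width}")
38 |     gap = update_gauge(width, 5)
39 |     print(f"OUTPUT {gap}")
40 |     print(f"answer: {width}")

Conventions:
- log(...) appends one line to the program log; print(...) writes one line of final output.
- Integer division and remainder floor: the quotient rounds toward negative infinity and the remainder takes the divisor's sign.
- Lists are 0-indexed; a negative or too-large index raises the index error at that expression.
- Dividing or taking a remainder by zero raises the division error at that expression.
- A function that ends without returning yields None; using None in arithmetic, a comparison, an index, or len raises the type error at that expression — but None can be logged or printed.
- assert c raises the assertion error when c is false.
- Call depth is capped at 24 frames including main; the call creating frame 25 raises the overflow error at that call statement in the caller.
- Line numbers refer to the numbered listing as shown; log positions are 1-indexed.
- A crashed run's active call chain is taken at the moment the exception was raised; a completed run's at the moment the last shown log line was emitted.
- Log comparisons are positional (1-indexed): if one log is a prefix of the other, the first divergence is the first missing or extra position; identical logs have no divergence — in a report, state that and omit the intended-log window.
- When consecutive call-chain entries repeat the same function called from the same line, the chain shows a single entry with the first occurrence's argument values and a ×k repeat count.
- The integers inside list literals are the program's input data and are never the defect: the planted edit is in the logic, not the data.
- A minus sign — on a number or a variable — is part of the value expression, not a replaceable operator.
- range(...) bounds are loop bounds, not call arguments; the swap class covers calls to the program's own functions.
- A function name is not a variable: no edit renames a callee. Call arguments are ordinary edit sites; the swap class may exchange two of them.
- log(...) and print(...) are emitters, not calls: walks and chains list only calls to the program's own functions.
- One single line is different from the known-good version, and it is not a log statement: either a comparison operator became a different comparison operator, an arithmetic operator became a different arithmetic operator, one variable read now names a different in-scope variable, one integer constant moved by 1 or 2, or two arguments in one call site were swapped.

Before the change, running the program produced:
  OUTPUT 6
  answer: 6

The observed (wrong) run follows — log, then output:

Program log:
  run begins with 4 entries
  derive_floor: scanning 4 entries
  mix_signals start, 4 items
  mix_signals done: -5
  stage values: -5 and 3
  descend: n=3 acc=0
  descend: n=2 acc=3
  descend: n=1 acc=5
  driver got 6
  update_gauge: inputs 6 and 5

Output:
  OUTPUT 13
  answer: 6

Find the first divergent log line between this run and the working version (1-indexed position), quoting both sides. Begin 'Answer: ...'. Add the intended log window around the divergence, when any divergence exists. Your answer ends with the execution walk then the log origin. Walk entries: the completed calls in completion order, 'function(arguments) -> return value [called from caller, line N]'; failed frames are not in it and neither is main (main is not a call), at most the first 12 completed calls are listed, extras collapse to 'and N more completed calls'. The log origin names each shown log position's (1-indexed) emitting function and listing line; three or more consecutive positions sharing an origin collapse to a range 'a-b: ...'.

Answer: none (the log streams are identical).
Execution walk:
  mix_signals([5, -5, -1, 11]) -> -5  [called from derive_floor, line 18]
  process_batch(0, 6) -> 6  [called from process_batch, line 5]
  process_batch(1, 5) -> 6  [called from process_batch, line 5]
  process_batch(2, 3) -> 6  [called from process_batch, line 5]
  process_batch(3, 0) -> 6  [called from derive_floor, line 21]
  derive_floor([5, -5, -1, 11]) -> 6  [called from main, line 36]
  update_gauge(6, 5) -> 13  [called from main, line 38]
Log origin:
  1: logged in main at line 35
  2: logged in derive_floor at line 17
  3: logged in mix_signals at line 8
  4: logged in mix_signals at line 13
  5: logged in derive_floor at line 20
  6-8: logged in process_batch at line 4
  9: logged in main at line 37
  10: logged in update_gauge at line 24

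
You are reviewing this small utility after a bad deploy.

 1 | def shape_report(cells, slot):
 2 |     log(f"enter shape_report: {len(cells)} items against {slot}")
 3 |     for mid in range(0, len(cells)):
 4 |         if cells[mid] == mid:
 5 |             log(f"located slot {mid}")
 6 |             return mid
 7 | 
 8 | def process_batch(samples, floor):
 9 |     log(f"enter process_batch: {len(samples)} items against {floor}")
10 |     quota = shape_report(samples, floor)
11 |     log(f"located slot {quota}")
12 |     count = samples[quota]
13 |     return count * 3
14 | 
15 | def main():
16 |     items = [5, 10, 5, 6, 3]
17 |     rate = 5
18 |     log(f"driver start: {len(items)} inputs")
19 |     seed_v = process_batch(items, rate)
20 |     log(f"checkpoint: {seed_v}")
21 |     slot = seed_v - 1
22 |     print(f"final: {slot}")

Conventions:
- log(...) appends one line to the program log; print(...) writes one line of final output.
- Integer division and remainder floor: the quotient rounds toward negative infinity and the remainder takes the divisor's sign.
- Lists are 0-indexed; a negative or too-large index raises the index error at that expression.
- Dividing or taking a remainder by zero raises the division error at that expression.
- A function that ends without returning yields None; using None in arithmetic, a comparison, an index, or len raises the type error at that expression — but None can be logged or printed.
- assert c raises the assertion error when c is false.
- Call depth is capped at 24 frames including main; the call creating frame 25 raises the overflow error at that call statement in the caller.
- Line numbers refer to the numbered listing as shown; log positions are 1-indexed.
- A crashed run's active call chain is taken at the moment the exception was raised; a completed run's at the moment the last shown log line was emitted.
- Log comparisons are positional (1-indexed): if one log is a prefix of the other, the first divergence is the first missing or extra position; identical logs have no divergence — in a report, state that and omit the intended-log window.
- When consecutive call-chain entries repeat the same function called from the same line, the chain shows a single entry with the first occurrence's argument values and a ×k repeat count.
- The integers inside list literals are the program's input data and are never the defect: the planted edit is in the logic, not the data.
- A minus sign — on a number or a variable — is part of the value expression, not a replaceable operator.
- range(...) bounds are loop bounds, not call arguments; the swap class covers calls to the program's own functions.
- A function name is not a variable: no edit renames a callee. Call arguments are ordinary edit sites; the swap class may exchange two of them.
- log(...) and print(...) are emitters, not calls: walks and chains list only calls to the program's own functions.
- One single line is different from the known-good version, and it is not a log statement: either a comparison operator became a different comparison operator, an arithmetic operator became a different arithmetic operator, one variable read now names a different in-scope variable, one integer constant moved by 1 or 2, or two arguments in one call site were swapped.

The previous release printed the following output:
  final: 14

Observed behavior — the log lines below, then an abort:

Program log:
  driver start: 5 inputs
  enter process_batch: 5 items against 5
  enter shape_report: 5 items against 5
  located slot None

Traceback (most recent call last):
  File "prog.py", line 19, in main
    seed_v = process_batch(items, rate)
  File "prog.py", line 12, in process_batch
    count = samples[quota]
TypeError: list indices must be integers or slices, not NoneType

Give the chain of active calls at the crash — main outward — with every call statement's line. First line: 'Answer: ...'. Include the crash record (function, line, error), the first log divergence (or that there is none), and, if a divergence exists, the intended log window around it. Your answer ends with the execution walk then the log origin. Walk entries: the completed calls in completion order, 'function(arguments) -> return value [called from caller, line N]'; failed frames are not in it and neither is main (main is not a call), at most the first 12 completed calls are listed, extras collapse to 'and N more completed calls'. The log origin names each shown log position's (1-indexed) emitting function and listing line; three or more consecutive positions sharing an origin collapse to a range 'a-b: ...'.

Answer: main -> process_batch (called at line 19).
Key observation: Log line 4 is where behavior first shows: 'located slot None' appears instead of 'located slot 0'.
Crash: process_batch, line 12, TypeError.
First divergence: position 4; shown 'located slot None' vs intended 'located slot 0'.
Intended log window:
  2: enter process_batch: 5 items against 5
  3: enter shape_report: 5 items against 5
  4: located slot 0
  5: located slot 0
Execution walk:
  shape_report([5, 10, 5, 6, 3], 5) -> None  [called from process_batch, line 10]
Origin of each log line:
  1: logged in main at line 18
  2: logged in process_batch at line 9
  3: logged in shape_report at line 2
  4: logged in process_batch at line 11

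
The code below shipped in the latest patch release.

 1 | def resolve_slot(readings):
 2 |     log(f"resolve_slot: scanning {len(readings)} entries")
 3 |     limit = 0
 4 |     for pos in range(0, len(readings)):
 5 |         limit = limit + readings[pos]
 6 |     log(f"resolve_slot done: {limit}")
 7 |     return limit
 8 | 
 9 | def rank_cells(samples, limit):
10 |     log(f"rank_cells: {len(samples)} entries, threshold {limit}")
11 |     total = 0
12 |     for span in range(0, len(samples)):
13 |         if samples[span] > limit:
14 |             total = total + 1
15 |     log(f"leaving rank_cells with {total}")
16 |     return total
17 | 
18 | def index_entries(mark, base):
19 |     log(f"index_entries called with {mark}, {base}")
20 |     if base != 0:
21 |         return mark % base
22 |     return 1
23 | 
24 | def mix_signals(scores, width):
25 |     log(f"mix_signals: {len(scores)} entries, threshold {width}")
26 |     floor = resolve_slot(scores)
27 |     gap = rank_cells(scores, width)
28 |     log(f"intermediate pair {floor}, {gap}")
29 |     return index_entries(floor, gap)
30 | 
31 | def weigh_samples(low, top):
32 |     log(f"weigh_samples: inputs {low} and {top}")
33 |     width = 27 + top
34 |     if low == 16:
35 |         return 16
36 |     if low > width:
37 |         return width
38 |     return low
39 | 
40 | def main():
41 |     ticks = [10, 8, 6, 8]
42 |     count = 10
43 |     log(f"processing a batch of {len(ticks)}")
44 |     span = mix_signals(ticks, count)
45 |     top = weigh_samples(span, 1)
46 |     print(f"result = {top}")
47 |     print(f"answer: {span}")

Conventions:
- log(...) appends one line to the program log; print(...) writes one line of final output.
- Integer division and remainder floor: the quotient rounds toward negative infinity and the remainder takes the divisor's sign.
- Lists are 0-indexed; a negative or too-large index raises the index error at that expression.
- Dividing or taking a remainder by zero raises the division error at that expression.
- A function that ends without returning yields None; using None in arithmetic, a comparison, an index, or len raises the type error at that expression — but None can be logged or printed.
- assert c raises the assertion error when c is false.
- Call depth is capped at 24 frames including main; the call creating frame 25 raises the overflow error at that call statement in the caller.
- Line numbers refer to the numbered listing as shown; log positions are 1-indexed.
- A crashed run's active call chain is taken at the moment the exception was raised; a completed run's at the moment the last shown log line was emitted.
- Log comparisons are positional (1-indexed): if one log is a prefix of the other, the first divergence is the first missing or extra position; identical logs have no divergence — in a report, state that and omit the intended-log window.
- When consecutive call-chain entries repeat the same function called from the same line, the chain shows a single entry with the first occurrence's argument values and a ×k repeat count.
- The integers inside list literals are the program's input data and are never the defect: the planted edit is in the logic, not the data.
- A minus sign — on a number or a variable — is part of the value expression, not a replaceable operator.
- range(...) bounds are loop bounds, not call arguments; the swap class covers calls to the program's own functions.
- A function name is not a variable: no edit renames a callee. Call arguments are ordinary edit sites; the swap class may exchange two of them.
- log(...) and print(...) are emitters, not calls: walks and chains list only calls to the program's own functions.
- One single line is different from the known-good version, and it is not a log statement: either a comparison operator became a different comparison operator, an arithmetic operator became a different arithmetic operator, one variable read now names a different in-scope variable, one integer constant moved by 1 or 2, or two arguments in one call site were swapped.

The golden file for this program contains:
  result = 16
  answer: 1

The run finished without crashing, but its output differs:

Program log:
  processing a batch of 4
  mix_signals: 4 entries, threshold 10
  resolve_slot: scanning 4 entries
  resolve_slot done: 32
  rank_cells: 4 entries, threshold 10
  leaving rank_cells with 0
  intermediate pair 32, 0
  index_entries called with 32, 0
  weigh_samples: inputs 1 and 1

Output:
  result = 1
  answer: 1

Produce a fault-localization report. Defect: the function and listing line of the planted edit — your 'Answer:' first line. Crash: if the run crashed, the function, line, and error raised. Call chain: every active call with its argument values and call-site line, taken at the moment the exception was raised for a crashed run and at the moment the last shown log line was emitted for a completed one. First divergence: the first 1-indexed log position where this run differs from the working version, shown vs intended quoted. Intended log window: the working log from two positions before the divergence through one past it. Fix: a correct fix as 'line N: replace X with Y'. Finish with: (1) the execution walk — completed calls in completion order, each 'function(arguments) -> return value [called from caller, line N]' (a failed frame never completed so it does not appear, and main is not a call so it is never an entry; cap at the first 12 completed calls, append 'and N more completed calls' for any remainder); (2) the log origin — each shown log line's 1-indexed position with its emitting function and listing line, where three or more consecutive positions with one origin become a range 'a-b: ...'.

Answer: the defect is in weigh_samples at line 34.
The tell: The logs agree in full; only the final output differs.
Call chain: main -> weigh_samples(1, 1) (called at line 45).
First divergence: there is none — every log position agrees.
Execution walk:
  resolve_slot([10, 8, 6, 8]) -> 32  [called from mix_signals, line 26]
  rank_cells([10, 8, 6, 8], 10) -> 0  [called from mix_signals, line 27]
  index_entries(32, 0) -> 1  [called from mix_signals, line 29]
  mix_signals([10, 8, 6, 8], 10) -> 1  [called from main, line 44]
  weigh_samples(1, 1) -> 1  [called from main, line 45]
Origin of each log line:
  1: emitted by main (line 43)
  2: emitted by mix_signals (line 25)
  3: emitted by resolve_slot (line 2)
  4: emitted by resolve_slot (line 6)
  5: emitted by rank_cells (line 10)
  6: emitted by rank_cells (line 15)
  7: emitted by mix_signals (line 28)
  8: emitted by index_entries (line 19)
  9: emitted by weigh_samples (line 32)
A correct fix: line 34: replace `==` with `<`.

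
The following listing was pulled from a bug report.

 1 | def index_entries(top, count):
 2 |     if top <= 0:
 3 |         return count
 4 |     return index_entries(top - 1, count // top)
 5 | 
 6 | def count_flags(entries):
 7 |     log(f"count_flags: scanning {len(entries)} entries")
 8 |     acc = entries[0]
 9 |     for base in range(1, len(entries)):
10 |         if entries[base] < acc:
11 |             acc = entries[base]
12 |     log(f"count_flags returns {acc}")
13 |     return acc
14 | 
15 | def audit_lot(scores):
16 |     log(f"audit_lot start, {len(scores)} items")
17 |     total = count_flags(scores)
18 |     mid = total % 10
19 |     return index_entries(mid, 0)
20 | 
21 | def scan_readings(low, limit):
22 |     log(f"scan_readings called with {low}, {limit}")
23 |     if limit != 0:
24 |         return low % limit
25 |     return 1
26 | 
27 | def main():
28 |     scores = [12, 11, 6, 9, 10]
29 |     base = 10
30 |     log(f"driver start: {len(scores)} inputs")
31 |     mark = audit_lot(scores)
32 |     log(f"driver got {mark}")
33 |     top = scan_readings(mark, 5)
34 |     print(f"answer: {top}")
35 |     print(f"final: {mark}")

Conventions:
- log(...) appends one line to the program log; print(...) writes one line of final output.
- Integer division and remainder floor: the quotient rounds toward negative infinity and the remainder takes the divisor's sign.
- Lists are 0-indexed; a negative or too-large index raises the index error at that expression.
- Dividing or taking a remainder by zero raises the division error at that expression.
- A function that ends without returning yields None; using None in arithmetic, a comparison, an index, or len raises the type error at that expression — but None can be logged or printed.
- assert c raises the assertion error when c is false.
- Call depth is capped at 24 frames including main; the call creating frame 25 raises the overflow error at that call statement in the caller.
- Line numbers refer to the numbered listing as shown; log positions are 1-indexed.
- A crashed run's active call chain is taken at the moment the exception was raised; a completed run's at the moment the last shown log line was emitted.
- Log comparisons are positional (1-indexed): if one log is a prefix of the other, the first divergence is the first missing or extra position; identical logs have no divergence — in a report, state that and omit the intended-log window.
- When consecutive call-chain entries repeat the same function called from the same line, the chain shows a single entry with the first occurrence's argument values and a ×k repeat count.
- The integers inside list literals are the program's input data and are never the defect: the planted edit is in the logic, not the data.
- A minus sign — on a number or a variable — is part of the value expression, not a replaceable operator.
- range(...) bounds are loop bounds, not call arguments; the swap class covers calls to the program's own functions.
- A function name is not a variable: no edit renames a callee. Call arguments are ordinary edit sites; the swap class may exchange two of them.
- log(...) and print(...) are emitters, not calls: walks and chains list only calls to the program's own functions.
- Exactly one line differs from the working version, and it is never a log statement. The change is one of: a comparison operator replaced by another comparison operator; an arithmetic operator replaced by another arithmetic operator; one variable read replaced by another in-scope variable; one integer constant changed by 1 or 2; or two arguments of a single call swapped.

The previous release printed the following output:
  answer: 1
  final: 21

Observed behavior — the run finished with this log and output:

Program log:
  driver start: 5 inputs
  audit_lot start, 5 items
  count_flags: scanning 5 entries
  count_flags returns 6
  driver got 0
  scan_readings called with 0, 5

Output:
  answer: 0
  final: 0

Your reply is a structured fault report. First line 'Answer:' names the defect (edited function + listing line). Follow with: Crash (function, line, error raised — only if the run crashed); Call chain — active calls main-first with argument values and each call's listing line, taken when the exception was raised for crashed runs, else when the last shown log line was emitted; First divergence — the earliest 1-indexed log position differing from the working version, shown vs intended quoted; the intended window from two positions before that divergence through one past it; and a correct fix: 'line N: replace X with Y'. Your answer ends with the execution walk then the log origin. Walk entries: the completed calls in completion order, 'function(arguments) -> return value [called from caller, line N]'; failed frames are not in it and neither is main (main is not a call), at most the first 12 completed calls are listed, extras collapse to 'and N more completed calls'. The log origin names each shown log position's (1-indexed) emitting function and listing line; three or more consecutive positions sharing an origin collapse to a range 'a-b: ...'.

Answer: the defect is in index_entries at line 4.
The tell: The log first diverges at position 5: the faulty run prints 'driver got 0' where the working version prints 'driver got 21'.
Call chain: main -> scan_readings(0, 5) (called at line 33).
First divergence: position 5 — shown 'driver got 0', intended 'driver got 21'.
Intended log window:
  3: count_flags: scanning 5 entries
  4: count_flags returns 6
  5: driver got 21
  6: scan_readings called with 21, 5
Execution walk:
  count_flags([12, 11, 6, 9, 10]) -> 6  [called from audit_lot, line 17]
  index_entries(0, 0) -> 0  [called from index_entries, line 4]
  index_entries(1, 0) -> 0  [called from index_entries, line 4]
  index_entries(2, 0) -> 0  [called from index_entries, line 4]
  index_entries(3, 0) -> 0  [called from index_entries, line 4]
  index_entries(4, 0) -> 0  [called from index_entries, line 4]
  index_entries(5, 0) -> 0  [called from index_entries, line 4]
  index_entries(6, 0) -> 0  [called from audit_lot, line 19]
  audit_lot([12, 11, 6, 9, 10]) -> 0  [called from main, line 31]
  scan_readings(0, 5) -> 0  [called from main, line 33]
Log origins:
  1: emitted by main (line 30)
  2: emitted by audit_lot (line 16)
  3: emitted by count_flags (line 7)
  4: emitted by count_flags (line 12)
  5: emitted by main (line 32)
  6: emitted by scan_readings (line 22)
A correct fix: line 4: replace `//` with `+`.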